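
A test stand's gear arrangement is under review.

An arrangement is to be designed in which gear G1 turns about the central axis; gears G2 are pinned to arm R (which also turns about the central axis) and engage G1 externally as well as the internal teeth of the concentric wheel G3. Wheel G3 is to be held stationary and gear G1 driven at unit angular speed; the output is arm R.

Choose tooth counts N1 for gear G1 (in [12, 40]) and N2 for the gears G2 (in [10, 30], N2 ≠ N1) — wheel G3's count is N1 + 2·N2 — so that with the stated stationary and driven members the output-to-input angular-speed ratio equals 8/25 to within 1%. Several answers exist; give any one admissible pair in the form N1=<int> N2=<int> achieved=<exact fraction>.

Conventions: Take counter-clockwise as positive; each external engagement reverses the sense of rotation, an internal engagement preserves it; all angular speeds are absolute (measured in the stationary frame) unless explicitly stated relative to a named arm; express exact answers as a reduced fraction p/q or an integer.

N1=32 N2=18 achieved=8/25

design class (target 8/25): planetary set
Willis with ω_ring = 0: ω_arm/ω_sun = N1/(N1+N3); set equal to 8/25  ⇒  N3/N1 = 1/(8/25) − 1 = 17/8
N3 = N1 + 2·N2  ⇒  N2/N1 = (N3/N1 − 1)/2 = (17/8 − 1)/2 = 9/16
smallest multiple with N1 ≥ 12 and N2 ≥ 10: k = 2  ⇒  N1 = 2·16 = 32, N2 = 2·9 = 18 (N1 ≤ 40, N2 ≤ 30, N2 ≠ N1 ✓), N3 = 32 + 2·18 = 68
check: N1/(N1+N3) with N1 = 32, N3 = 68 gives 8/25; |achieved − target| = 0 ≤ 2/625 ✓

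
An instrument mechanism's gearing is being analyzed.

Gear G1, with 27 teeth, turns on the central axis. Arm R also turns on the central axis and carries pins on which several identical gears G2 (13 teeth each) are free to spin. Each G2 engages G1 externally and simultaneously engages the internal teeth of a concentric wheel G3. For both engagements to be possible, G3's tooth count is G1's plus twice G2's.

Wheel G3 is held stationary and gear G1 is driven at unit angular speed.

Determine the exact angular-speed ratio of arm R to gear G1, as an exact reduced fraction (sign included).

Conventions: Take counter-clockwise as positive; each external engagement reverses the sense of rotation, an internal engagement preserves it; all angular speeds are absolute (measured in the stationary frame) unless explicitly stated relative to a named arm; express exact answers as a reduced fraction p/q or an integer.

27/80

planetary set (27T centre, 13T on arm, 53T internal) — Willis relation
ring teeth: 27 + 2·13 = 53
27(ω_sun−ω_arm) = −53(ω_ring−ω_arm),  ω_ring = 0, ω_sun = 1
27(1−ω_arm) = −53(0−ω_arm)  ⇒  80·ω_arm = 27  ⇒  ω_arm = 27/80
ω_out/ω_in = 27/80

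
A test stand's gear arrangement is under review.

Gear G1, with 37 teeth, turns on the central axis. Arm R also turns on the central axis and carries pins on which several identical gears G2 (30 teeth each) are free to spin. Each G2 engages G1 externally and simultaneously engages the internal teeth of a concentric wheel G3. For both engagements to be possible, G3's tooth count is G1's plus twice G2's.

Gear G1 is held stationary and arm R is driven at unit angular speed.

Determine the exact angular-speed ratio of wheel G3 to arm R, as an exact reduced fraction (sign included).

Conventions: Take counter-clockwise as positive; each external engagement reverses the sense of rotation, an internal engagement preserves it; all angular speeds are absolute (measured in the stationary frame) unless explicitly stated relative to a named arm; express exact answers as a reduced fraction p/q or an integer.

134/97

recognized (axles ride arm R): planetary set, 37/30/97 teeth
ring teeth: 37 + 2·30 = 97
37(ω_sun−ω_arm) = −97(ω_ring−ω_arm),  ω_sun = 0, ω_arm = 1
ω_ring = 1 − (37/97)(0−1) = 134/97
ω_out/ω_in = 134/97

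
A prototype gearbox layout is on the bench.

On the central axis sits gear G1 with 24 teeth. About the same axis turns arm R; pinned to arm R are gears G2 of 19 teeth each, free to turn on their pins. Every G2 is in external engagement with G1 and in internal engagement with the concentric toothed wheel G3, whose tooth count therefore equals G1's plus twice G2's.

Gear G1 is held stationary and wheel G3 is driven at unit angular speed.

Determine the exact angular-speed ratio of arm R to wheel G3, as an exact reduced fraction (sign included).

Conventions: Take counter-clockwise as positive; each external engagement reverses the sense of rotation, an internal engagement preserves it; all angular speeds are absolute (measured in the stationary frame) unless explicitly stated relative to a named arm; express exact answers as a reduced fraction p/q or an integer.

31/43

topology: planetary set — G1 24T / G2 19T / G3 62T, arm = carrier (Willis)
ring teeth: 24 + 2·19 = 62
24(ω_sun−ω_arm) = −62(ω_ring−ω_arm),  ω_sun = 0, ω_ring = 1
24(0−ω_arm) = −62(1−ω_arm)  ⇒  86·ω_arm = 62  ⇒  ω_arm = 31/43
ω_out/ω_in = 31/43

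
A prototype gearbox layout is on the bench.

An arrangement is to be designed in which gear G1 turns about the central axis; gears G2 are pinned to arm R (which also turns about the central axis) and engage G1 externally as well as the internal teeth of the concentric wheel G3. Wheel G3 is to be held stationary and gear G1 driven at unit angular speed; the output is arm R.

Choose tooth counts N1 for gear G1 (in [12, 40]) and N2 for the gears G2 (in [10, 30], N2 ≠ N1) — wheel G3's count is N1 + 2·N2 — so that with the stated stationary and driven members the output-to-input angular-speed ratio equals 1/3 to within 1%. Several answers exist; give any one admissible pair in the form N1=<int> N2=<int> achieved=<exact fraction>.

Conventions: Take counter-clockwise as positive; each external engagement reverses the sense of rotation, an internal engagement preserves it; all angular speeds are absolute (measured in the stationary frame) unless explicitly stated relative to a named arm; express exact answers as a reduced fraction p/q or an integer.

N1=20 N2=10 achieved=1/3

topology: planetary set — design target 1/3, arm = carrier (Willis)
Willis with ω_ring = 0: ω_arm/ω_sun = N1/(N1+N3); set equal to 1/3  ⇒  N3/N1 = 1/(1/3) − 1 = 2
N3 = N1 + 2·N2  ⇒  N2/N1 = (N3/N1 − 1)/2 = (2 − 1)/2 = 1/2
smallest multiple with N1 ≥ 12 and N2 ≥ 10: k = 10  ⇒  N1 = 10·2 = 20, N2 = 10·1 = 10 (N1 ≤ 40, N2 ≤ 30, N2 ≠ N1 ✓), N3 = 20 + 2·10 = 40
check: N1/(N1+N3) with N1 = 20, N3 = 40 gives 1/3; |achieved − target| = 0 ≤ 1/300 ✓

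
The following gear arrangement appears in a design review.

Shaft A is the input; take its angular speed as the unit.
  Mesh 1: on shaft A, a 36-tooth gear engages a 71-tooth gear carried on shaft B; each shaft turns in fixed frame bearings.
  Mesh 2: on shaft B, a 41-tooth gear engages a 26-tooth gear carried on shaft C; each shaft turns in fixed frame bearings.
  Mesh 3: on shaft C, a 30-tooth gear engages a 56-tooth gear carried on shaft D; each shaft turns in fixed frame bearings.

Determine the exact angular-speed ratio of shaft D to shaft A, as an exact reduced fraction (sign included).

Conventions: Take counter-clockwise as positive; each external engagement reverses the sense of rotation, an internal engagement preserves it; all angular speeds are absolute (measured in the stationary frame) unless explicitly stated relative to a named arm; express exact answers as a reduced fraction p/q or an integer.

class = fixed-axis compound train [3 meshes; 3 ratios multiply, 3 sense flips]
mesh 1 [36T→71T]: running ratio 36/71, sense −
mesh 2 [41T→26T]: running ratio 738/923, sense +
mesh 3 [30T→56T]: running ratio 5535/12922, sense −
ω_out/ω_in = -5535/12922

-5535/12922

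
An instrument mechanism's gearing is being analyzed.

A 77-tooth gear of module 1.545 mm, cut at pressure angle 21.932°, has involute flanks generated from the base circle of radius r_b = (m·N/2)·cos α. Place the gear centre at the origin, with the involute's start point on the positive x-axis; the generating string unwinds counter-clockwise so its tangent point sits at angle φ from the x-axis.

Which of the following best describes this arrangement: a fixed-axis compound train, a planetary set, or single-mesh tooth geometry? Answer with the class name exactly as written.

single-mesh tooth geometry

recognized (one wheel, involute flank): single-mesh tooth geometry, m = 1.545, N = 77
classification: single-mesh tooth geometry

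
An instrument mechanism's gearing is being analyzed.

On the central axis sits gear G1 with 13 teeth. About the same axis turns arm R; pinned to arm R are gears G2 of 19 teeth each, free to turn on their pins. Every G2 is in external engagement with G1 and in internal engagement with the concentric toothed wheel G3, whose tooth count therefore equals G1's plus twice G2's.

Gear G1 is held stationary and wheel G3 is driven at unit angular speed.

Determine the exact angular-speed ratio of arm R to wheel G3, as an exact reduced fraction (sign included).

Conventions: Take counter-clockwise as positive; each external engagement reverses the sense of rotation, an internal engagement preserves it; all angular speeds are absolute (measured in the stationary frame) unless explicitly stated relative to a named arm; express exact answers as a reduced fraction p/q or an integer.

51/64

recognized (axles ride arm R): planetary set, 13/19/51 teeth
ring teeth: 13 + 2·19 = 51
13(ω_sun−ω_arm) = −51(ω_ring−ω_arm),  ω_sun = 0, ω_ring = 1
13(0−ω_arm) = −51(1−ω_arm)  ⇒  64·ω_arm = 51  ⇒  ω_arm = 51/64
ω_out/ω_in = 51/64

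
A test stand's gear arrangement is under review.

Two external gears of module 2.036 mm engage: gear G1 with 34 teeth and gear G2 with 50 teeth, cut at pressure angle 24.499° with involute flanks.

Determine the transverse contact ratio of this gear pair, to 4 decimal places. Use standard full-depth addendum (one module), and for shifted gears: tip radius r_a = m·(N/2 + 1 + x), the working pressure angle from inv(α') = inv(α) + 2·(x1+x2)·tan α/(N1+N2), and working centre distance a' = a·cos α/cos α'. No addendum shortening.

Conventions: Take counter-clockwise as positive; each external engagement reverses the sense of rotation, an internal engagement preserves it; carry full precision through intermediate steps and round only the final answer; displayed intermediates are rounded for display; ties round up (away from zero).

recognized (one external pair, fixed centres): single-mesh tooth geometry, m = 2.036, N1 = 34, N2 = 50
base radii: r_b1 = 31.495830, r_b2 = 46.317397
tip radii: r_a1 = 36.648000, r_a2 = 52.936000
no profile shift: α' = α, a' = a
action lengths: √(r_a1²−r_b1²) = 18.737358, √(r_a2²−r_b2²) = 25.630428
base pitch p_b = π·m·cos α = 5.820416
CR = (18.737358 + 25.630428 − 85.512000·sin 24.49900°)/5.820416 = 1.530457
contact ratio ≈ 1.5305

1.5305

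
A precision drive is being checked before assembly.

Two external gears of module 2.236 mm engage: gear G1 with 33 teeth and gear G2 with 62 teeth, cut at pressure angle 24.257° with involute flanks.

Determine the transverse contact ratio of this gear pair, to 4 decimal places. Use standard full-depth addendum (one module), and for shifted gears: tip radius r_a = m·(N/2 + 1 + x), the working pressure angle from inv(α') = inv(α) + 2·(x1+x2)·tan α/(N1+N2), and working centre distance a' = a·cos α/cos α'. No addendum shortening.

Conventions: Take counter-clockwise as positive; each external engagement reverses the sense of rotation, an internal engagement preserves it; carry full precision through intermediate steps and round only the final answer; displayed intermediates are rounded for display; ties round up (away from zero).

single-mesh involute tooth geometry (33T engaging 62T at module 2.236)
base radii: r_b1 = 33.636697, r_b2 = 63.196219
tip radii: r_a1 = 39.130000, r_a2 = 71.552000
no profile shift: α' = α, a' = a
action lengths: √(r_a1²−r_b1²) = 19.993236, √(r_a2²−r_b2²) = 33.554830
base pitch p_b = π·m·cos α = 6.404412
CR = (19.993236 + 33.554830 − 106.210000·sin 24.25700°)/6.404412 = 1.547962
contact ratio ≈ 1.5480

1.5480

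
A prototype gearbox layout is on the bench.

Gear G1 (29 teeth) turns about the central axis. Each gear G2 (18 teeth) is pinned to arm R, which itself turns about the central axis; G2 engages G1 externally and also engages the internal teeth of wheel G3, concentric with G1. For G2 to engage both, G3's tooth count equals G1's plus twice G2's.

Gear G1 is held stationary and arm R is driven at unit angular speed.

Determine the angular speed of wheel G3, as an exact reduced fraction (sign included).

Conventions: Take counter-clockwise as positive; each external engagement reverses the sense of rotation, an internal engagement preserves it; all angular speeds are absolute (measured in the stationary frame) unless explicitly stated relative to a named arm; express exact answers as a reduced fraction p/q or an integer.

94/65

planetary set (29T centre, 18T on arm, 65T internal) — Willis relation
ring teeth: 29 + 2·18 = 65
29(ω_sun−ω_arm) = −65(ω_ring−ω_arm),  ω_sun = 0, ω_arm = 1
ω_ring = 1 − (29/65)(0−1) = 94/65
exact speed ratio = 94/65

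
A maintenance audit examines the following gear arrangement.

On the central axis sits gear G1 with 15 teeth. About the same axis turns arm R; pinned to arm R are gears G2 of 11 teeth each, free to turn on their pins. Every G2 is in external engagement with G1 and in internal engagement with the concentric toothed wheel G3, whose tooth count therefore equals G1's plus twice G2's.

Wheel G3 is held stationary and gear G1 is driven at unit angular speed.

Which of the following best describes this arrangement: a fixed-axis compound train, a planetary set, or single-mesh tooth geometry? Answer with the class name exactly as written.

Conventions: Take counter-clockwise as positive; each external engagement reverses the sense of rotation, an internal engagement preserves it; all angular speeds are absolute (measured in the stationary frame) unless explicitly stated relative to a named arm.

topology: planetary set — G1 15T / G2 11T / G3 37T, arm = carrier (Willis)
classification: planetary set

planetary set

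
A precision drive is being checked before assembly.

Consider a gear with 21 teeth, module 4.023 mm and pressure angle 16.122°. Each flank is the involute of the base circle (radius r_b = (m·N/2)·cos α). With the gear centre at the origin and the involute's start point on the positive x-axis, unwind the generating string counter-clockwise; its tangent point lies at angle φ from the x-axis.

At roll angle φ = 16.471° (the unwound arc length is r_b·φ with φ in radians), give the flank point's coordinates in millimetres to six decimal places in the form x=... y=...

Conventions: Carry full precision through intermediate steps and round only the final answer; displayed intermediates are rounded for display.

x=42.222560 y=0.318707

topology: single-mesh involute geometry — m = 4.023, N = 21
pitch radius r_p = m·N/2 = 4.023·21/2 = 42.241500
base radius r_b = r_p·cos α = 42.241500·cos 16.122° = 40.580252
roll angle φ = 16.471° = 0.28747318 rad
x = r_b·(cos φ + φ·sin φ) = 42.222560
y = r_b·(sin φ − φ·cos φ) = 0.318707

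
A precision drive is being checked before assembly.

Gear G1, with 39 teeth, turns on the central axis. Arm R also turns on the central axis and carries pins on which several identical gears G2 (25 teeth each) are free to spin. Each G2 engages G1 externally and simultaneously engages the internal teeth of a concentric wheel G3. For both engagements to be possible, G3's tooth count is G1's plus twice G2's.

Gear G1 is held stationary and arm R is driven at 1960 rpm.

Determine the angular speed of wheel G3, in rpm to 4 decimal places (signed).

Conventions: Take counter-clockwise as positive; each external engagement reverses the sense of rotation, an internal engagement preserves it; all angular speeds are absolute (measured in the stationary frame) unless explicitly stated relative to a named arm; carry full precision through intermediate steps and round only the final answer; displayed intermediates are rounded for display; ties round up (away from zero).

+2818.8764 rpm

recognized (axles ride arm R): planetary set, 39/25/89 teeth
normalise by the input: solve with ω_arm = 1, then scale by 1960 rpm
ring teeth: 39 + 2·25 = 89
39(ω_sun−ω_arm) = −89(ω_ring−ω_arm),  ω_sun = 0, ω_arm = 1
ω_ring = 1 − (39/89)(0−1) = 128/89
scale: ω_ring = 128/89 × 1960 rpm = +2818.8764 rpm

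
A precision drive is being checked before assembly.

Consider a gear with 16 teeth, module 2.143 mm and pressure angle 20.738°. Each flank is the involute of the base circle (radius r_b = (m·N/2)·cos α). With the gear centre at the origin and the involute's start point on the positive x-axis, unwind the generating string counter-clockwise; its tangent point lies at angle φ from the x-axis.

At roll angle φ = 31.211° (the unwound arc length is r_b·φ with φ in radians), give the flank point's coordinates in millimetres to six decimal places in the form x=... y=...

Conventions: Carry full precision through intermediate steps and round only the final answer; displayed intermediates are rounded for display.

single-mesh involute tooth geometry (16T wheel at module 2.143)
pitch radius r_p = m·N/2 = 2.143·16/2 = 17.144000
base radius r_b = r_p·cos α = 17.144000·cos 20.738° = 16.033230
roll angle φ = 31.211° = 0.54473471 rad
x = r_b·(cos φ + φ·sin φ) = 18.238465
y = r_b·(sin φ − φ·cos φ) = 0.838519

x=18.238465 y=0.838519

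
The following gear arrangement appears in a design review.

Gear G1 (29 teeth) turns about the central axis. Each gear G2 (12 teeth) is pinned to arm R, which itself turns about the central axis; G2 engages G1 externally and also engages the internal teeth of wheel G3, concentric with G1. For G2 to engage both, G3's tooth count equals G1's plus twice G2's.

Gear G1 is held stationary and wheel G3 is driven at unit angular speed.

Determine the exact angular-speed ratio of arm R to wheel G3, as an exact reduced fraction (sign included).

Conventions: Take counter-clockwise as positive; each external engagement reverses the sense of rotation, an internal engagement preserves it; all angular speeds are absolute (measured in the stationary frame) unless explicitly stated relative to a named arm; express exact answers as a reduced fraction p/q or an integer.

recognized (axles ride arm R): planetary set, 29/12/53 teeth
ring teeth: 29 + 2·12 = 53
29(ω_sun−ω_arm) = −53(ω_ring−ω_arm),  ω_sun = 0, ω_ring = 1
29(0−ω_arm) = −53(1−ω_arm)  ⇒  82·ω_arm = 53  ⇒  ω_arm = 53/82
ω_out/ω_in = 53/82

53/82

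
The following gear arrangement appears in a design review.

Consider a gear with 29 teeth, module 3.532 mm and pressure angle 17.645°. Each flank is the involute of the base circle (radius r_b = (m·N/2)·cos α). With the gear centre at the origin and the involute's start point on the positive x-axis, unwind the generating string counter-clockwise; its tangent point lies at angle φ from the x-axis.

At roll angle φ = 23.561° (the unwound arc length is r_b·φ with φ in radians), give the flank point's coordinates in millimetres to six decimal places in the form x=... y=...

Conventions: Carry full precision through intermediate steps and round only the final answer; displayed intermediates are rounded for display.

recognized (one wheel, involute flank): single-mesh tooth geometry, m = 3.532, N = 29
pitch radius r_p = m·N/2 = 3.532·29/2 = 51.214000
base radius r_b = r_p·cos α = 51.214000·cos 17.645° = 48.804529
roll angle φ = 23.561° = 0.41121703 rad
x = r_b·(cos φ + φ·sin φ) = 52.758127
y = r_b·(sin φ − φ·cos φ) = 1.112219

x=52.758127 y=1.112219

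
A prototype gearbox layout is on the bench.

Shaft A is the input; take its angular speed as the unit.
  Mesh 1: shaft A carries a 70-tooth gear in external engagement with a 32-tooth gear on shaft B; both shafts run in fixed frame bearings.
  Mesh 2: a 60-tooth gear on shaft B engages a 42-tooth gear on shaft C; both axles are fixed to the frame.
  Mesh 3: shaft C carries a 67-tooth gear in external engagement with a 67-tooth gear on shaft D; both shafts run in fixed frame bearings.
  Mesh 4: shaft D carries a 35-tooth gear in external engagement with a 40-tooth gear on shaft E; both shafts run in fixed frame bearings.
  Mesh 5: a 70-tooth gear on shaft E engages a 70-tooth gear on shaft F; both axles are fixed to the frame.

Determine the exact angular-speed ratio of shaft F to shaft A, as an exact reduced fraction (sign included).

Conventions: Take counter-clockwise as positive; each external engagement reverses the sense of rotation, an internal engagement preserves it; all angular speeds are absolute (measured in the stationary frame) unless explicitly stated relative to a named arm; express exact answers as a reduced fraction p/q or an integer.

class = fixed-axis compound train [5 meshes; 5 ratios multiply, 5 sense flips]
mesh 1 [70T→32T]: running ratio 35/16, sense −
mesh 2 [60T→42T]: running ratio 25/8, sense +
mesh 3 [67T→67T]: running ratio 25/8, sense −
mesh 4 [35T→40T]: running ratio 175/64, sense +
mesh 5 [70T→70T]: running ratio 175/64, sense −
ω_out/ω_in = -175/64

-175/64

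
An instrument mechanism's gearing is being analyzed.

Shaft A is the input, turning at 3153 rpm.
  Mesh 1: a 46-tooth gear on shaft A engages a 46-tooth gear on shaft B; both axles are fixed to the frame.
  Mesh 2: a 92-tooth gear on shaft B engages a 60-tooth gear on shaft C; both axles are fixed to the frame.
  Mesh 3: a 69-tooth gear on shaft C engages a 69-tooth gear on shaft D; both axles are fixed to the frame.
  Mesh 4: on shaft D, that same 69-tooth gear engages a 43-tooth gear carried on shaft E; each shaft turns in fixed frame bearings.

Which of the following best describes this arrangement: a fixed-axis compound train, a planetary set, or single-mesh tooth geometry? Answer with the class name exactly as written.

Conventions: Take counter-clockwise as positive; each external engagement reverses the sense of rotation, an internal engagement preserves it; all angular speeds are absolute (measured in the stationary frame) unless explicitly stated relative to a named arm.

class = fixed-axis compound train [4 meshes; 4 ratios multiply, 4 sense flips]
classification: fixed-axis compound train

fixed-axis compound train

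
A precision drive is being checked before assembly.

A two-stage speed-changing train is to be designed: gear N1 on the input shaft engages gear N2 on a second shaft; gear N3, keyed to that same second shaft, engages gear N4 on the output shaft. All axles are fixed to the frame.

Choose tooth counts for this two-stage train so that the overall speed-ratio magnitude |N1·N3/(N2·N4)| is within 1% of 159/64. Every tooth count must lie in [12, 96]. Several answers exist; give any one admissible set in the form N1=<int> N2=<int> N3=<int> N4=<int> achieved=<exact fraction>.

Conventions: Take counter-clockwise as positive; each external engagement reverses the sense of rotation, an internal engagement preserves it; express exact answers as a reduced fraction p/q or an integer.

N1=12 N2=16 N3=53 N4=16 achieved=159/64

topology: fixed-axis compound train — 2 stages, target 159/64
target = 159/64 in lowest terms: an exact hit needs N1·N3 = k·159 and N2·N4 = k·64 for one integer k, every count in [12, 96]; additionally prefer no 1:1 stage (N1 ≠ N2, N3 ≠ N4)
k = 1…3: no 1:1-free in-range split of k·159 and k·64 into factor pairs; take k = 4
k = 4: N1·N3 = 636 = 12·53, N2·N4 = 256 = 16·16
achieved = 12·53/(16·16) = 159/64; |achieved − target| = 0 ≤ 159/6400 ✓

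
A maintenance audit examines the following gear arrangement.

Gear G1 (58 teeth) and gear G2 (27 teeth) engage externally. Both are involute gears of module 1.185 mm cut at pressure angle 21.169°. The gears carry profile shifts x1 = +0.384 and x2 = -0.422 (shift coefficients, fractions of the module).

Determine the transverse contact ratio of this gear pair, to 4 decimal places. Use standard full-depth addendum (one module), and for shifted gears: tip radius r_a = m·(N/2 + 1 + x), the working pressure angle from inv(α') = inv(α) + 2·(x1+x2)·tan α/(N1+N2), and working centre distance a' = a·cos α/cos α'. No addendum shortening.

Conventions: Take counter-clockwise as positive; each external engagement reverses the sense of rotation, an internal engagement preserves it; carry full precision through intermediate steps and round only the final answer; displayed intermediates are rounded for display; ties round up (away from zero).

class = single-mesh tooth geometry [involute pair 58T × 27T, m = 1.185]
base radii: r_b1 = 32.046027, r_b2 = 14.917978
tip radii: r_a1 = 36.005040, r_a2 = 16.682430
inv(α') = inv(21.169°) + 2·(+0.384-0.422)·tan α/(58+27) = 0.01743712  ⇒  α' = 21.03579°
a' = a·cos α / cos α' = 50.3625·cos 21.169°/cos 21.03579° = 50.317335
action lengths: √(r_a1²−r_b1²) = 16.413869, √(r_a2²−r_b2²) = 7.467088
base pitch p_b = π·m·cos α = 3.471571
CR = (16.413869 + 7.467088 − 50.317335·sin 21.03579°)/3.471571 = 1.676329
contact ratio ≈ 1.6763

1.6763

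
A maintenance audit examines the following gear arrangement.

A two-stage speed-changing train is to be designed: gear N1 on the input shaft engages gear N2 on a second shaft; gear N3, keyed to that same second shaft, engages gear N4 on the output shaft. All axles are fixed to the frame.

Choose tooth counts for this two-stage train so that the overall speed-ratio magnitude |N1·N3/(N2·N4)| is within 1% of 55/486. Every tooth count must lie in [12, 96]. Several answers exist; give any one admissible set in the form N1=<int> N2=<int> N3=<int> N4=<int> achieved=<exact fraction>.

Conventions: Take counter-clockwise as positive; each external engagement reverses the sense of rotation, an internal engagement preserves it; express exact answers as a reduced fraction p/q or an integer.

class = fixed-axis compound train [2-stage, 55/486 wanted]
target = 55/486 in lowest terms: an exact hit needs N1·N3 = k·55 and N2·N4 = k·486 for one integer k, every count in [12, 96]; additionally prefer no 1:1 stage (N1 ≠ N2, N3 ≠ N4)
k = 1…5: no 1:1-free in-range split of k·55 and k·486 into factor pairs; take k = 6
k = 6: N1·N3 = 330 = 15·22, N2·N4 = 2916 = 36·81
achieved = 15·22/(36·81) = 55/486; |achieved − target| = 0 ≤ 11/9720 ✓

N1=15 N2=36 N3=22 N4=81 achieved=55/486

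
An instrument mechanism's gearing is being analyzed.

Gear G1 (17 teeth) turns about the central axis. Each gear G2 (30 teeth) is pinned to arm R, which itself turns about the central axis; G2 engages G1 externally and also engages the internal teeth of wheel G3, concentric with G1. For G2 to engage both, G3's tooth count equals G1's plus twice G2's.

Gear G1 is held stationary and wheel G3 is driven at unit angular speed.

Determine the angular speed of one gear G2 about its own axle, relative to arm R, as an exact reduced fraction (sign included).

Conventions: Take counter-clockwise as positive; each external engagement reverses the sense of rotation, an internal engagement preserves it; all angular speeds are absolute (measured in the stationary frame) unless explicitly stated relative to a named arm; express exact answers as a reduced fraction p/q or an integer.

topology: planetary set — G1 17T / G2 30T / G3 77T, arm = carrier (Willis)
ring teeth: 17 + 2·30 = 77
17(ω_sun−ω_arm) = −77(ω_ring−ω_arm),  ω_sun = 0, ω_ring = 1
17(0−ω_arm) = −77(1−ω_arm)  ⇒  94·ω_arm = 77  ⇒  ω_arm = 77/94
sun–planet mesh: 17·(0−77/94) = −30·(ω_p−ω_arm)  ⇒  ω_p−ω_arm = 1309/2820
exact speed ratio = 1309/2820

1309/2820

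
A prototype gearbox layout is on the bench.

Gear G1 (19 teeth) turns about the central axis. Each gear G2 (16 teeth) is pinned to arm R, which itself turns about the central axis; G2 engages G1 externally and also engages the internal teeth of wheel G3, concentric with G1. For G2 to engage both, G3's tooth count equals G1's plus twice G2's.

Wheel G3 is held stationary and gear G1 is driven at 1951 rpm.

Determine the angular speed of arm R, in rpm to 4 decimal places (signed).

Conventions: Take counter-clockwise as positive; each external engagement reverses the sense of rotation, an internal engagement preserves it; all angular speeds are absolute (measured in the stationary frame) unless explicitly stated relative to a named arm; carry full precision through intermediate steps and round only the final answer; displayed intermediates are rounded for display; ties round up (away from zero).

+529.5571 rpm

class = planetary set [G3 = 19+2·16 = 51; Willis about the carrier]
normalise by the input: solve with ω_sun = 1, then scale by 1951 rpm
ring teeth: 19 + 2·16 = 51
19(ω_sun−ω_arm) = −51(ω_ring−ω_arm),  ω_ring = 0, ω_sun = 1
19(1−ω_arm) = −51(0−ω_arm)  ⇒  70·ω_arm = 19  ⇒  ω_arm = 19/70
scale: ω_arm = 19/70 × 1951 rpm = +529.5571 rpm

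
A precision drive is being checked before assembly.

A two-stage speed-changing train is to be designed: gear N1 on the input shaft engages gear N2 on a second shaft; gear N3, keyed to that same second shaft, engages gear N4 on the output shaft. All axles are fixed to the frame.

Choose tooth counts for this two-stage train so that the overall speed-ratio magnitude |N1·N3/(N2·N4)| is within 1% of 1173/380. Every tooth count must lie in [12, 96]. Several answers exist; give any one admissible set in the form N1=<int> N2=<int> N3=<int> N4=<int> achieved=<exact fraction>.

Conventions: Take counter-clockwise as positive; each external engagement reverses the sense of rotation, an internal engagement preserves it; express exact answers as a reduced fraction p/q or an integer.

N1=17 N2=19 N3=69 N4=20 achieved=1173/380

2-stage fixed-axis compound train for ratio 1173/380
target = 1173/380 in lowest terms: an exact hit needs N1·N3 = k·1173 and N2·N4 = k·380 for one integer k, every count in [12, 96]; additionally prefer no 1:1 stage (N1 ≠ N2, N3 ≠ N4)
k = 1: N1·N3 = 1173 = 17·69, N2·N4 = 380 = 19·20
achieved = 17·69/(19·20) = 1173/380; |achieved − target| = 0 ≤ 1173/38000 ✓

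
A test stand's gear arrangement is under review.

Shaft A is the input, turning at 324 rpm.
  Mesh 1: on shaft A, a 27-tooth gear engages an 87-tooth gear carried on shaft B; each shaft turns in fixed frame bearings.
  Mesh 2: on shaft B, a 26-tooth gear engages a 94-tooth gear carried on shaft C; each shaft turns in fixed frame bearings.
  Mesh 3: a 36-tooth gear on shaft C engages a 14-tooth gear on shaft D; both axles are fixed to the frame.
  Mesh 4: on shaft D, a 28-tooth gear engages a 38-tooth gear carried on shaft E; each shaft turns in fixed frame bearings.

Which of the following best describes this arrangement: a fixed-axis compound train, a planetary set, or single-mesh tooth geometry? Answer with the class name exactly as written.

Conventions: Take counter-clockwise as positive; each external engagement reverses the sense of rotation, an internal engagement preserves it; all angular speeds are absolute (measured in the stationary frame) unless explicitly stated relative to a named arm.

fixed-axis compound train

recognized (5 fixed axles, 4 meshes): fixed-axis compound train
classification: fixed-axis compound train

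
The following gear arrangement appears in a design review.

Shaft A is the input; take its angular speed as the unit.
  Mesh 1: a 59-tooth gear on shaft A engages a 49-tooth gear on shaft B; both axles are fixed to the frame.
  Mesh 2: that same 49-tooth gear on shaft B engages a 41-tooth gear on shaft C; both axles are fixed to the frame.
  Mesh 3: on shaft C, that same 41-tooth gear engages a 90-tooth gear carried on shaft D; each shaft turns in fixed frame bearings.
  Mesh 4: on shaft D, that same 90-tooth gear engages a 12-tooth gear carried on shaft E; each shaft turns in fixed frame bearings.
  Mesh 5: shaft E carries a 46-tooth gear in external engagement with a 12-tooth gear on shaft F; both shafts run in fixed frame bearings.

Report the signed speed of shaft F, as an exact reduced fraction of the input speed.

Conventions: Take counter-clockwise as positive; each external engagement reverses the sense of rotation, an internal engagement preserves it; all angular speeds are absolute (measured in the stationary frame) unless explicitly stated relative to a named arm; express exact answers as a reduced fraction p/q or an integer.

5-mesh fixed-axis compound train (all bearings frame-fixed)
mesh 1 [59T→49T]: |ω|/ω_in = 1×59/49 = 59/49, sense flips to −
mesh 2 [49T→41T]: |ω|/ω_in = (59/49)×49/41 = 59/41, sense flips to +
mesh 3 [41T→90T]: |ω|/ω_in = (59/41)×41/90 = 59/90, sense flips to −
mesh 4 [90T→12T]: |ω|/ω_in = (59/90)×90/12 = 59/12, sense flips to +
mesh 5 [46T→12T]: |ω|/ω_in = (59/12)×46/12 = 1357/72, sense flips to −
signed output speed (× input speed) = -1357/72

-1357/72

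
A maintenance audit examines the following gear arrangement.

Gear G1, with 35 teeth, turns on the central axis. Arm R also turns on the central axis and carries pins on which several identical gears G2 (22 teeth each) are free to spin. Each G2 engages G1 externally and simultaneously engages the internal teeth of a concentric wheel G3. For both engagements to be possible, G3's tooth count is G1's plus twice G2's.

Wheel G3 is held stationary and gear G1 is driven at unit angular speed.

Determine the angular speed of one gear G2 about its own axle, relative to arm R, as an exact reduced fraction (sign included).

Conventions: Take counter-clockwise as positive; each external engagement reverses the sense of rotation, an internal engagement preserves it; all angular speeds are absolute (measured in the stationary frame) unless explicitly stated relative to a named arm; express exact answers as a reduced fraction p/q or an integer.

recognized (axles ride arm R): planetary set, 35/22/79 teeth
ring teeth: 35 + 2·22 = 79
35(ω_sun−ω_arm) = −79(ω_ring−ω_arm),  ω_ring = 0, ω_sun = 1
35(1−ω_arm) = −79(0−ω_arm)  ⇒  114·ω_arm = 35  ⇒  ω_arm = 35/114
sun–planet mesh: 35·(1−35/114) = −22·(ω_p−ω_arm)  ⇒  ω_p−ω_arm = -2765/2508
exact speed ratio = -2765/2508

-2765/2508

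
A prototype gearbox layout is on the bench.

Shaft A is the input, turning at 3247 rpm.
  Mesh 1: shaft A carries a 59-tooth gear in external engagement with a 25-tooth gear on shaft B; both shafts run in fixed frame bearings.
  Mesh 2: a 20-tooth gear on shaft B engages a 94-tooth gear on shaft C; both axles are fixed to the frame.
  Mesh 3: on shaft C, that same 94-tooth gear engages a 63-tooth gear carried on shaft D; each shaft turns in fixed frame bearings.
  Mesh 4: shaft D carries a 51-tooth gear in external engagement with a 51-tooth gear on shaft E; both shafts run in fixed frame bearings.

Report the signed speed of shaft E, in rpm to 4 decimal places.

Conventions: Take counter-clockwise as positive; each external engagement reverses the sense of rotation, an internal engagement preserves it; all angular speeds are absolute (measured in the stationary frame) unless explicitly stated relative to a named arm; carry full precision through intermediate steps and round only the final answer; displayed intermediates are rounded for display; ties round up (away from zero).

+2432.6730 rpm

4-mesh fixed-axis compound train (all bearings frame-fixed)
mesh 1 [59T→25T]: ω = 3247.0000×59/25 = 7662.9200 rpm, sense flips to −
mesh 2 [20T→94T]: ω = 7662.9200×20/94 = 1630.4085 rpm, sense flips to +
mesh 3 [94T→63T]: ω = 1630.4085×94/63 = 2432.6730 rpm, sense flips to −
mesh 4 [51T→51T]: ω = 2432.6730×51/51 = 2432.6730 rpm, sense flips to +
signed output speed = +2432.6730 rpm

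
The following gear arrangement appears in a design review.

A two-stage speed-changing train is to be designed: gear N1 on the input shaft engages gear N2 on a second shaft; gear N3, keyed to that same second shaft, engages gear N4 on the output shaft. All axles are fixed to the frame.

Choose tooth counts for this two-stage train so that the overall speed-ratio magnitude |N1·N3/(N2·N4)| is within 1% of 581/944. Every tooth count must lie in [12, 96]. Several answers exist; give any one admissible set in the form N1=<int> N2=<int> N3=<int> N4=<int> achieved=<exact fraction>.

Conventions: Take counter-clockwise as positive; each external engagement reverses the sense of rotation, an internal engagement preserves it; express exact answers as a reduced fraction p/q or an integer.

2-stage fixed-axis compound train for ratio 581/944
target = 581/944 in lowest terms: an exact hit needs N1·N3 = k·581 and N2·N4 = k·944 for one integer k, every count in [12, 96]; additionally prefer no 1:1 stage (N1 ≠ N2, N3 ≠ N4)
k = 1: no 1:1-free in-range split of k·581 and k·944 into factor pairs; take k = 2
k = 2: N1·N3 = 1162 = 14·83, N2·N4 = 1888 = 32·59
achieved = 14·83/(32·59) = 581/944; |achieved − target| = 0 ≤ 581/94400 ✓

N1=14 N2=32 N3=83 N4=59 achieved=581/944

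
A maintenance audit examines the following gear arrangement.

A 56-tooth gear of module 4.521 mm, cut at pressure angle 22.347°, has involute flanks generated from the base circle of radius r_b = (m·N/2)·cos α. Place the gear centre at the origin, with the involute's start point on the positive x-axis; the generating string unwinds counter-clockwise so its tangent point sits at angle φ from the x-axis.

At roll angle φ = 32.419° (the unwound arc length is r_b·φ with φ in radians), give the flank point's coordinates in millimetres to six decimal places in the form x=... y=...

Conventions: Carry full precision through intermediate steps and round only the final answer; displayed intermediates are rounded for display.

recognized (one wheel, involute flank): single-mesh tooth geometry, m = 4.521, N = 56
pitch radius r_p = m·N/2 = 4.521·56/2 = 126.588000
base radius r_b = r_p·cos α = 126.588000·cos 22.347° = 117.081005
roll angle φ = 32.419° = 0.56581829 rad
x = r_b·(cos φ + φ·sin φ) = 134.349189
y = r_b·(sin φ − φ·cos φ) = 6.845859

x=134.349189 y=6.845859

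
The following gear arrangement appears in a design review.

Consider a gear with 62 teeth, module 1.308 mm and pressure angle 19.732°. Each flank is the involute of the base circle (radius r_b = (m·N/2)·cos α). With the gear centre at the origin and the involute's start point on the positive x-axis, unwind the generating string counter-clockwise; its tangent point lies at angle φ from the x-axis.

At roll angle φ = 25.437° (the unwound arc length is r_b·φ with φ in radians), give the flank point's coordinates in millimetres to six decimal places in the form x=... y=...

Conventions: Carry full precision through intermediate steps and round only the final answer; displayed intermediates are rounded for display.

x=41.745153 y=1.091474

recognized (one wheel, involute flank): single-mesh tooth geometry, m = 1.308, N = 62
pitch radius r_p = m·N/2 = 1.308·62/2 = 40.548000
base radius r_b = r_p·cos α = 40.548000·cos 19.732° = 38.167108
roll angle φ = 25.437° = 0.44395940 rad
x = r_b·(cos φ + φ·sin φ) = 41.745153
y = r_b·(sin φ − φ·cos φ) = 1.091474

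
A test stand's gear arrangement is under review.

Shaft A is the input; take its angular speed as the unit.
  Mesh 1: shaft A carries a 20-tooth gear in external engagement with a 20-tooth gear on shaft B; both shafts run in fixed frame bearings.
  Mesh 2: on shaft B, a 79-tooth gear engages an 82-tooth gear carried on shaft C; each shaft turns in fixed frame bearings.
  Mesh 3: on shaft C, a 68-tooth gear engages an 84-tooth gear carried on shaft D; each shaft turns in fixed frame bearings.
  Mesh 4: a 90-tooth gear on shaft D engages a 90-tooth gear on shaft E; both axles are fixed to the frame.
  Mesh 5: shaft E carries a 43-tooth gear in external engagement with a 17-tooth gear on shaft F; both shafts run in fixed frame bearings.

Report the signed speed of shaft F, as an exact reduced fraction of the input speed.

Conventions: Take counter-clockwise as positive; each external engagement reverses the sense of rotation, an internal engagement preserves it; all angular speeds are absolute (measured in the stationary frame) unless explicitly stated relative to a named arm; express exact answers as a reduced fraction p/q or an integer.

-3397/1722

5-mesh fixed-axis compound train (all bearings frame-fixed)
mesh 1 [20T→20T]: |ω|/ω_in = 1×20/20 = 1, sense flips to −
mesh 2 [79T→82T]: |ω|/ω_in = 1×79/82 = 79/82, sense flips to +
mesh 3 [68T→84T]: |ω|/ω_in = (79/82)×68/84 = 1343/1722, sense flips to −
mesh 4 [90T→90T]: |ω|/ω_in = (1343/1722)×90/90 = 1343/1722, sense flips to +
mesh 5 [43T→17T]: |ω|/ω_in = (1343/1722)×43/17 = 3397/1722, sense flips to −
signed output speed (× input speed) = -3397/1722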